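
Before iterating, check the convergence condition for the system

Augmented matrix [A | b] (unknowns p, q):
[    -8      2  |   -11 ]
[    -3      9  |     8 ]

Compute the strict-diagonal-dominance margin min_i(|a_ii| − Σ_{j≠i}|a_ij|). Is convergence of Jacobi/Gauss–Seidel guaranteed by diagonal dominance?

6

row 1: |-8| − (2) = 6
row 2: |9| − (3) = 6
minimum over rows = 6 → strictly diagonally dominant (convergence guaranteed)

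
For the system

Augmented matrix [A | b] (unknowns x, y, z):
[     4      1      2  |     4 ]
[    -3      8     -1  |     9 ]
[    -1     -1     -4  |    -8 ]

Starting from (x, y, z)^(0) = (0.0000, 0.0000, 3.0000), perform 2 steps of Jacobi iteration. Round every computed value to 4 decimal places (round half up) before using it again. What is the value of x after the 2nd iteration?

-0.3750

Iteration 1:
  x = (4 - (1)·0.0000 - (2)·3.0000) / (4) = -0.5000
  y = (9 - (-3)·0.0000 - (-1)·3.0000) / (8) = 1.5000
  z = (-8 - (-1)·0.0000 - (-1)·0.0000) / (-4) = 2.0000
Iteration 2:
  x = (4 - (1)·1.5000 - (2)·2.0000) / (4) = -0.3750
  y = (9 - (-3)·-0.5000 - (-1)·2.0000) / (8) = 1.1875
  z = (-8 - (-1)·-0.5000 - (-1)·1.5000) / (-4) = 1.7500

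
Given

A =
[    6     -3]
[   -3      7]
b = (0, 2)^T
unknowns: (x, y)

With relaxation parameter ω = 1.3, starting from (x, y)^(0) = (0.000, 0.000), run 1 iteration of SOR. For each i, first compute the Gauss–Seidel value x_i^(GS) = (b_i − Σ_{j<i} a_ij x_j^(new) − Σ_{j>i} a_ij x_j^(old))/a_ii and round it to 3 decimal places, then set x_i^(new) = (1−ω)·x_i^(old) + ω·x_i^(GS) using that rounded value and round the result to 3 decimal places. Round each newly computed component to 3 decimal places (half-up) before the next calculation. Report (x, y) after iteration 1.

Iteration 1:
  x: GS value = (0 - (-3)·0.000) / (6) = 0.000;  x ← (1−ω)·0.000 + ω·0.000 = 0.000
  y: GS value = (2 - (-3)·0.000) / (7) = 0.286;  y ← (1−ω)·0.000 + ω·0.286 = 0.372

(0.000, 0.372)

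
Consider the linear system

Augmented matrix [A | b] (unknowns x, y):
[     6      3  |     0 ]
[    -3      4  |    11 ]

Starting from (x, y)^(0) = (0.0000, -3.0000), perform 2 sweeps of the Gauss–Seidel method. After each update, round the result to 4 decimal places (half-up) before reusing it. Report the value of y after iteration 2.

Iteration 1:
  x = (0 - (3)·-3.0000) / (6) = 1.5000
  y = (11 - (-3)·1.5000) / (4) = 3.8750
Iteration 2:
  x = (0 - (3)·3.8750) / (6) = -1.9375
  y = (11 - (-3)·-1.9375) / (4) = 1.2969

1.2969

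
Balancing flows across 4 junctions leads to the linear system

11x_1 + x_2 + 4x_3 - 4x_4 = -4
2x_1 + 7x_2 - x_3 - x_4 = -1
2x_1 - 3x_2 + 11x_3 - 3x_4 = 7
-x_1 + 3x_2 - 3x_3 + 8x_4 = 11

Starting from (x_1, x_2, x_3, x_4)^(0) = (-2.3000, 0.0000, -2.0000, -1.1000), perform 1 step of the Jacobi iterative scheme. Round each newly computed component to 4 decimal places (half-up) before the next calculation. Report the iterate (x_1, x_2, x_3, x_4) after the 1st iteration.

(-0.0364, 0.0714, 0.7545, 0.3375)

Iteration 1:
  x_1 = (-4 - (1)·0.0000 - (4)·-2.0000 - (-4)·-1.1000) / (11) = -0.0364
  x_2 = (-1 - (2)·-2.3000 - (-1)·-2.0000 - (-1)·-1.1000) / (7) = 0.0714
  x_3 = (7 - (2)·-2.3000 - (-3)·0.0000 - (-3)·-1.1000) / (11) = 0.7545
  x_4 = (11 - (-1)·-2.3000 - (3)·0.0000 - (-3)·-2.0000) / (8) = 0.3375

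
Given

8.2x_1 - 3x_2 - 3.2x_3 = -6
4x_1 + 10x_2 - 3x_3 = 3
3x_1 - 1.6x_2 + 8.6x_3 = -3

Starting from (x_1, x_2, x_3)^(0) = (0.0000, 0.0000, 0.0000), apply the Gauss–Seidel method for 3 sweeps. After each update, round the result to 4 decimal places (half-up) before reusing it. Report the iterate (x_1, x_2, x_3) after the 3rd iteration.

(-0.5758, 0.5072, -0.0536)

Iteration 1:
  x_1 = (-6 - (-3)·0.0000 - (-3.2)·0.0000) / (8.2) = -0.7317
  x_2 = (3 - (4)·-0.7317 - (-3)·0.0000) / (10) = 0.5927
  x_3 = (-3 - (3)·-0.7317 - (-1.6)·0.5927) / (8.6) = 0.0167
Iteration 2:
  x_1 = (-6 - (-3)·0.5927 - (-3.2)·0.0167) / (8.2) = -0.5083
  x_2 = (3 - (4)·-0.5083 - (-3)·0.0167) / (10) = 0.5083
  x_3 = (-3 - (3)·-0.5083 - (-1.6)·0.5083) / (8.6) = -0.0770
Iteration 3:
  x_1 = (-6 - (-3)·0.5083 - (-3.2)·-0.0770) / (8.2) = -0.5758
  x_2 = (3 - (4)·-0.5758 - (-3)·-0.0770) / (10) = 0.5072
  x_3 = (-3 - (3)·-0.5758 - (-1.6)·0.5072) / (8.6) = -0.0536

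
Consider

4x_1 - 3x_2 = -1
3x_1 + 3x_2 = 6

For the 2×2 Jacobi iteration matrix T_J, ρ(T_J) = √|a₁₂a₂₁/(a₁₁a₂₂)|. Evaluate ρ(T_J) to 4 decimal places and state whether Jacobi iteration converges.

a₁₂a₂₁/(a₁₁a₂₂) = (-3)·(3) / ((4)·(3)) = -0.750000
ρ = √|-0.750000| = √0.750000 = 0.8660
ρ < 1, so Jacobi converges

0.8660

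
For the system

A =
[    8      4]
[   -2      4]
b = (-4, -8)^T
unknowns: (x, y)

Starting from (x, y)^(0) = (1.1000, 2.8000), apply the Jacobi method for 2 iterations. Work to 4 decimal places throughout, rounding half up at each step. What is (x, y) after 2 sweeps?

Iteration 1:
  x = (-4 - (4)·2.8000) / (8) = -1.9000
  y = (-8 - (-2)·1.1000) / (4) = -1.4500
Iteration 2:
  x = (-4 - (4)·-1.4500) / (8) = 0.2250
  y = (-8 - (-2)·-1.9000) / (4) = -2.9500

(0.2250, -2.9500)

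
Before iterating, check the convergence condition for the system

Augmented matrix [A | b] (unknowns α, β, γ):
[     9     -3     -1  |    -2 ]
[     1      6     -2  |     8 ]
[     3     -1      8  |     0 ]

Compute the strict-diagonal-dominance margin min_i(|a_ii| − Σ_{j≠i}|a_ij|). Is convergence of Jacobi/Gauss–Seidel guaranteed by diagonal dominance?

row 1: |9| − (3+1) = 5
row 2: |6| − (1+2) = 3
row 3: |8| − (3+1) = 4
minimum over rows = 3 → strictly diagonally dominant (convergence guaranteed)

3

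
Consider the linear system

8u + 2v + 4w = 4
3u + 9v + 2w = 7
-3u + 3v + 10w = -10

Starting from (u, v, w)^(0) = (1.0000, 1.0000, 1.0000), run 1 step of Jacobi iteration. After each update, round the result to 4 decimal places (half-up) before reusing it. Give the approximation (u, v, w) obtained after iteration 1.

(-0.2500, 0.2222, -1.0000)

Iteration 1:
  u = (4 - (2)·1.0000 - (4)·1.0000) / (8) = -0.2500
  v = (7 - (3)·1.0000 - (2)·1.0000) / (9) = 0.2222
  w = (-10 - (-3)·1.0000 - (3)·1.0000) / (10) = -1.0000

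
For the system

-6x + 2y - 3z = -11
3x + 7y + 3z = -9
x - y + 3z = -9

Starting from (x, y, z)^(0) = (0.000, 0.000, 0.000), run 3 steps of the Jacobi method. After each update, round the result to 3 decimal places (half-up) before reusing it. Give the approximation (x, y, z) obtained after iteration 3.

(3.591, -0.799, -4.230)

Iteration 1:
  x = (-11 - (2)·0.000 - (-3)·0.000) / (-6) = 1.833
  y = (-9 - (3)·0.000 - (3)·0.000) / (7) = -1.286
  z = (-9 - (1)·0.000 - (-1)·0.000) / (3) = -3.000
Iteration 2:
  x = (-11 - (2)·-1.286 - (-3)·-3.000) / (-6) = 2.905
  y = (-9 - (3)·1.833 - (3)·-3.000) / (7) = -0.786
  z = (-9 - (1)·1.833 - (-1)·-1.286) / (3) = -4.040
Iteration 3:
  x = (-11 - (2)·-0.786 - (-3)·-4.040) / (-6) = 3.591
  y = (-9 - (3)·2.905 - (3)·-4.040) / (7) = -0.799
  z = (-9 - (1)·2.905 - (-1)·-0.786) / (3) = -4.230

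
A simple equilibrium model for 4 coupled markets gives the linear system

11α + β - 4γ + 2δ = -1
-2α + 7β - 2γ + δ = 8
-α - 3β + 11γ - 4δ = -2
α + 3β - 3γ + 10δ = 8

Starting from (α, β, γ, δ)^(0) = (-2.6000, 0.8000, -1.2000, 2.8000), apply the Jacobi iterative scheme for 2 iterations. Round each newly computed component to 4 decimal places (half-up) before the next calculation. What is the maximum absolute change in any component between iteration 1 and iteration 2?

1.3369

Iteration 1:
  α = (-1 - (1)·0.8000 - (-4)·-1.2000 - (2)·2.8000) / (11) = -1.1091
  β = (8 - (-2)·-2.6000 - (-2)·-1.2000 - (1)·2.8000) / (7) = -0.3429
  γ = (-2 - (-1)·-2.6000 - (-3)·0.8000 - (-4)·2.8000) / (11) = 0.8182
  δ = (8 - (1)·-2.6000 - (3)·0.8000 - (-3)·-1.2000) / (10) = 0.4600
Iteration 2:
  α = (-1 - (1)·-0.3429 - (-4)·0.8182 - (2)·0.4600) / (11) = 0.1542
  β = (8 - (-2)·-1.1091 - (-2)·0.8182 - (1)·0.4600) / (7) = 0.9940
  γ = (-2 - (-1)·-1.1091 - (-3)·-0.3429 - (-4)·0.4600) / (11) = -0.2089
  δ = (8 - (1)·-1.1091 - (3)·-0.3429 - (-3)·0.8182) / (10) = 1.2592
Change: (1.2633, 1.3369, -1.0271, 0.7992) → max |·| = 1.3369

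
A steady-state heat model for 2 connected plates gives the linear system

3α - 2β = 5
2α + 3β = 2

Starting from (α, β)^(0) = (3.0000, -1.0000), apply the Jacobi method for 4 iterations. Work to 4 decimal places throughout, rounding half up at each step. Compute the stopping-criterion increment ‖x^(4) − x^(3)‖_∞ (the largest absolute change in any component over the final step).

0.5926

Iteration 1:
  α = (5 - (-2)·-1.0000) / (3) = 1.0000
  β = (2 - (2)·3.0000) / (3) = -1.3333
Iteration 2:
  α = (5 - (-2)·-1.3333) / (3) = 0.7778
  β = (2 - (2)·1.0000) / (3) = 0.0000
Iteration 3:
  α = (5 - (-2)·0.0000) / (3) = 1.6667
  β = (2 - (2)·0.7778) / (3) = 0.1481
Iteration 4:
  α = (5 - (-2)·0.1481) / (3) = 1.7654
  β = (2 - (2)·1.6667) / (3) = -0.4445
Change: (0.0987, -0.5926) → max |·| = 0.5926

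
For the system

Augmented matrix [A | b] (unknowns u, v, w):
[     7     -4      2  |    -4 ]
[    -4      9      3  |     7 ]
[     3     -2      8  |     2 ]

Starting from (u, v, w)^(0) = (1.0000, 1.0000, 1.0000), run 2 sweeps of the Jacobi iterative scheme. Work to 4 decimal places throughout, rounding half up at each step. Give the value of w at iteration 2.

0.5794

Iteration 1:
  u = (-4 - (-4)·1.0000 - (2)·1.0000) / (7) = -0.2857
  v = (7 - (-4)·1.0000 - (3)·1.0000) / (9) = 0.8889
  w = (2 - (3)·1.0000 - (-2)·1.0000) / (8) = 0.1250
Iteration 2:
  u = (-4 - (-4)·0.8889 - (2)·0.1250) / (7) = -0.0992
  v = (7 - (-4)·-0.2857 - (3)·0.1250) / (9) = 0.6091
  w = (2 - (3)·-0.2857 - (-2)·0.8889) / (8) = 0.5794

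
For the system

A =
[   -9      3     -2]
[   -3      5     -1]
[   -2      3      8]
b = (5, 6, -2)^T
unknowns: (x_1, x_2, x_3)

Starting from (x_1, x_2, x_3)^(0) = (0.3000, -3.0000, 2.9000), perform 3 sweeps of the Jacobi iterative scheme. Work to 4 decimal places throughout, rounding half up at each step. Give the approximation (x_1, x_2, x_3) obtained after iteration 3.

(-0.1911, 0.8250, -0.3046)

Iteration 1:
  x_1 = (5 - (3)·-3.0000 - (-2)·2.9000) / (-9) = -2.2000
  x_2 = (6 - (-3)·0.3000 - (-1)·2.9000) / (5) = 1.9600
  x_3 = (-2 - (-2)·0.3000 - (3)·-3.0000) / (8) = 0.9500
Iteration 2:
  x_1 = (5 - (3)·1.9600 - (-2)·0.9500) / (-9) = -0.1133
  x_2 = (6 - (-3)·-2.2000 - (-1)·0.9500) / (5) = 0.0700
  x_3 = (-2 - (-2)·-2.2000 - (3)·1.9600) / (8) = -1.5350
Iteration 3:
  x_1 = (5 - (3)·0.0700 - (-2)·-1.5350) / (-9) = -0.1911
  x_2 = (6 - (-3)·-0.1133 - (-1)·-1.5350) / (5) = 0.8250
  x_3 = (-2 - (-2)·-0.1133 - (3)·0.0700) / (8) = -0.3046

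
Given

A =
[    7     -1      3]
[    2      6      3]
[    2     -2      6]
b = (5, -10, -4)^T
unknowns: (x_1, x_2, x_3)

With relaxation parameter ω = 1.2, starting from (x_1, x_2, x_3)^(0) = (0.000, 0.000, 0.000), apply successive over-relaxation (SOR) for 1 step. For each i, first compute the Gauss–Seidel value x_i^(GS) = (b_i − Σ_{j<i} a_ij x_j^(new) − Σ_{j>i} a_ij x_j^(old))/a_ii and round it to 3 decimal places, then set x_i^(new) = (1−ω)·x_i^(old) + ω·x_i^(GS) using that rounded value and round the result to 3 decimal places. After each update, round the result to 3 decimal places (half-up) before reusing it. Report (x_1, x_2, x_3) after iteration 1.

Iteration 1:
  x_1: GS value = (5 - (-1)·0.000 - (3)·0.000) / (7) = 0.714;  x_1 ← (1−ω)·0.000 + ω·0.714 = 0.857
  x_2: GS value = (-10 - (2)·0.857 - (3)·0.000) / (6) = -1.952;  x_2 ← (1−ω)·0.000 + ω·-1.952 = -2.342
  x_3: GS value = (-4 - (2)·0.857 - (-2)·-2.342) / (6) = -1.733;  x_3 ← (1−ω)·0.000 + ω·-1.733 = -2.080

(0.857, -2.342, -2.080)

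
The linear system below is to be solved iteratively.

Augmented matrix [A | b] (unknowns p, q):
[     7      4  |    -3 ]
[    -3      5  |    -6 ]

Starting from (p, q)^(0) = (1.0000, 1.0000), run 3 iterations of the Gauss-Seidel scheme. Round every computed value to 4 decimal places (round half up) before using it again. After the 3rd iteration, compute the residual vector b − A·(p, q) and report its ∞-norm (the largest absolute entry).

Iteration 1:
  p = (-3 - (4)·1.0000) / (7) = -1.0000
  q = (-6 - (-3)·-1.0000) / (5) = -1.8000
Iteration 2:
  p = (-3 - (4)·-1.8000) / (7) = 0.6000
  q = (-6 - (-3)·0.6000) / (5) = -0.8400
Iteration 3:
  p = (-3 - (4)·-0.8400) / (7) = 0.0514
  q = (-6 - (-3)·0.0514) / (5) = -1.1692
Residual b − A·x = (1.3170, 0.0002); ∞-norm = 1.3170

1.3170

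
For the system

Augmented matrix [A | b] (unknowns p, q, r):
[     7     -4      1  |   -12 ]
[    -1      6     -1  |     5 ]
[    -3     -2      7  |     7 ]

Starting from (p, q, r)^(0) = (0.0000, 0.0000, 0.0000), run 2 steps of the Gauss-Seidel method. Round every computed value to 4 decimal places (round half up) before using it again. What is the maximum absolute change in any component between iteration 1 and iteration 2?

Iteration 1:
  p = (-12 - (-4)·0.0000 - (1)·0.0000) / (7) = -1.7143
  q = (5 - (-1)·-1.7143 - (-1)·0.0000) / (6) = 0.5476
  r = (7 - (-3)·-1.7143 - (-2)·0.5476) / (7) = 0.4218
Iteration 2:
  p = (-12 - (-4)·0.5476 - (1)·0.4218) / (7) = -1.4616
  q = (5 - (-1)·-1.4616 - (-1)·0.4218) / (6) = 0.6600
  r = (7 - (-3)·-1.4616 - (-2)·0.6600) / (7) = 0.5622
Change: (0.2527, 0.1124, 0.1404) → max |·| = 0.2527

0.2527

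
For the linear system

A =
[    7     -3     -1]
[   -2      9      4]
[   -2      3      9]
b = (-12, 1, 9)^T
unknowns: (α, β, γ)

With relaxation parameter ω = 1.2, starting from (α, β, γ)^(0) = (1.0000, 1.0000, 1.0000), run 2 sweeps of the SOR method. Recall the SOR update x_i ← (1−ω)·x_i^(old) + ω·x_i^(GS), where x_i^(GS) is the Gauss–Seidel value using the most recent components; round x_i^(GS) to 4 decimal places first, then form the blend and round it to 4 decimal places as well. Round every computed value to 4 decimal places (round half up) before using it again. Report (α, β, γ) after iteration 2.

(-2.0975, -0.7495, 0.7427)

Iteration 1:
  α: GS value = (-12 - (-3)·1.0000 - (-1)·1.0000) / (7) = -1.1429;  α ← (1−ω)·1.0000 + ω·-1.1429 = -1.5715
  β: GS value = (1 - (-2)·-1.5715 - (4)·1.0000) / (9) = -0.6826;  β ← (1−ω)·1.0000 + ω·-0.6826 = -1.0191
  γ: GS value = (9 - (-2)·-1.5715 - (3)·-1.0191) / (9) = 0.9905;  γ ← (1−ω)·1.0000 + ω·0.9905 = 0.9886
Iteration 2:
  α: GS value = (-12 - (-3)·-1.0191 - (-1)·0.9886) / (7) = -2.0098;  α ← (1−ω)·-1.5715 + ω·-2.0098 = -2.0975
  β: GS value = (1 - (-2)·-2.0975 - (4)·0.9886) / (9) = -0.7944;  β ← (1−ω)·-1.0191 + ω·-0.7944 = -0.7495
  γ: GS value = (9 - (-2)·-2.0975 - (3)·-0.7495) / (9) = 0.7837;  γ ← (1−ω)·0.9886 + ω·0.7837 = 0.7427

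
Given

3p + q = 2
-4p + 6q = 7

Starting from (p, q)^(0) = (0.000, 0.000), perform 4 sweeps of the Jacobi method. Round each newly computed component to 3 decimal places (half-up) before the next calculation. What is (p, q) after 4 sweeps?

Iteration 1:
  p = (2 - (1)·0.000) / (3) = 0.667
  q = (7 - (-4)·0.000) / (6) = 1.167
Iteration 2:
  p = (2 - (1)·1.167) / (3) = 0.278
  q = (7 - (-4)·0.667) / (6) = 1.611
Iteration 3:
  p = (2 - (1)·1.611) / (3) = 0.130
  q = (7 - (-4)·0.278) / (6) = 1.352
Iteration 4:
  p = (2 - (1)·1.352) / (3) = 0.216
  q = (7 - (-4)·0.130) / (6) = 1.253

(0.216, 1.253)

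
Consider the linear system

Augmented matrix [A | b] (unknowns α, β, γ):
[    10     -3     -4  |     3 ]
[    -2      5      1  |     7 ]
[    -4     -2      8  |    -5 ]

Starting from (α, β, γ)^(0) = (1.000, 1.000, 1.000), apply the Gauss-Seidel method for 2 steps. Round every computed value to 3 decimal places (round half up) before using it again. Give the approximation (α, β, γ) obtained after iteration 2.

Iteration 1:
  α = (3 - (-3)·1.000 - (-4)·1.000) / (10) = 1.000
  β = (7 - (-2)·1.000 - (1)·1.000) / (5) = 1.600
  γ = (-5 - (-4)·1.000 - (-2)·1.600) / (8) = 0.275
Iteration 2:
  α = (3 - (-3)·1.600 - (-4)·0.275) / (10) = 0.890
  β = (7 - (-2)·0.890 - (1)·0.275) / (5) = 1.701
  γ = (-5 - (-4)·0.890 - (-2)·1.701) / (8) = 0.245

(0.890, 1.701, 0.245)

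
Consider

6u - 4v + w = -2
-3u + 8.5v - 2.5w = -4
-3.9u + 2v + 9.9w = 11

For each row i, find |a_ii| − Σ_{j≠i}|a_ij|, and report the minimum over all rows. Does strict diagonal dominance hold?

1

row 1: |6| − (4+1) = 1
row 2: |8.5| − (3+2.5) = 3
row 3: |9.9| − (3.9+2) = 4
minimum over rows = 1 → strictly diagonally dominant (convergence guaranteed)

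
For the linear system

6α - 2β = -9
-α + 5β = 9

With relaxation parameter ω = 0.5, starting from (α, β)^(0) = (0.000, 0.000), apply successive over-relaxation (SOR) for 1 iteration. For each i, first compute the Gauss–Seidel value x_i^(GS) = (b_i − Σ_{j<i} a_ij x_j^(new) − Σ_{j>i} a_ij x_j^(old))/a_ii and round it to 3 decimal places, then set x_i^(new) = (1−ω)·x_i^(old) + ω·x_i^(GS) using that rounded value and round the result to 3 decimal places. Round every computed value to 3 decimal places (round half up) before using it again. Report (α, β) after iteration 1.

(-0.750, 0.825)

Iteration 1:
  α: GS value = (-9 - (-2)·0.000) / (6) = -1.500;  α ← (1−ω)·0.000 + ω·-1.500 = -0.750
  β: GS value = (9 - (-1)·-0.750) / (5) = 1.650;  β ← (1−ω)·0.000 + ω·1.650 = 0.825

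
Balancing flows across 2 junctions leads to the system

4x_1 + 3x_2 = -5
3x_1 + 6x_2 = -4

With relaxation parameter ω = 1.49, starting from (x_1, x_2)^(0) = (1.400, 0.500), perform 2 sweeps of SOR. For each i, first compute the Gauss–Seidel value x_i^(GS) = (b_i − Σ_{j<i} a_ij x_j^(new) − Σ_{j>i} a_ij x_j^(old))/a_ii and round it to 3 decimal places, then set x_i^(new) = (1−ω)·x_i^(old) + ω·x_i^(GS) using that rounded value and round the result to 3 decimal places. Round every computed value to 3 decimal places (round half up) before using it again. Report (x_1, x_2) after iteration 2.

(-1.544, -0.371)

Iteration 1:
  x_1: GS value = (-5 - (3)·0.500) / (4) = -1.625;  x_1 ← (1−ω)·1.400 + ω·-1.625 = -3.107
  x_2: GS value = (-4 - (3)·-3.107) / (6) = 0.887;  x_2 ← (1−ω)·0.500 + ω·0.887 = 1.077
Iteration 2:
  x_1: GS value = (-5 - (3)·1.077) / (4) = -2.058;  x_1 ← (1−ω)·-3.107 + ω·-2.058 = -1.544
  x_2: GS value = (-4 - (3)·-1.544) / (6) = 0.105;  x_2 ← (1−ω)·1.077 + ω·0.105 = -0.371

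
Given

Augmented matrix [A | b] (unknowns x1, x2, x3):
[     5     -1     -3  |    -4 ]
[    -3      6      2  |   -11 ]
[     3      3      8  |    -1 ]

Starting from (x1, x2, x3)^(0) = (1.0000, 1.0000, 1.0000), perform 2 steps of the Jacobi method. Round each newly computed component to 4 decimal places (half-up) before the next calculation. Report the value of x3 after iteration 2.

Iteration 1:
  x1 = (-4 - (-1)·1.0000 - (-3)·1.0000) / (5) = 0.0000
  x2 = (-11 - (-3)·1.0000 - (2)·1.0000) / (6) = -1.6667
  x3 = (-1 - (3)·1.0000 - (3)·1.0000) / (8) = -0.8750
Iteration 2:
  x1 = (-4 - (-1)·-1.6667 - (-3)·-0.8750) / (5) = -1.6583
  x2 = (-11 - (-3)·0.0000 - (2)·-0.8750) / (6) = -1.5417
  x3 = (-1 - (3)·0.0000 - (3)·-1.6667) / (8) = 0.5000

0.5000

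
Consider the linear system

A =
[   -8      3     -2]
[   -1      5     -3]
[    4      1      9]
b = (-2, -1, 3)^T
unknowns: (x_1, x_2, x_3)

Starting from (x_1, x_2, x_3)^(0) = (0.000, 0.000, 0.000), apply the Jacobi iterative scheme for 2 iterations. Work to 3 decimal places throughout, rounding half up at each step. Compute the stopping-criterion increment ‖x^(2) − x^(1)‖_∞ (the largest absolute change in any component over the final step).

Iteration 1:
  x_1 = (-2 - (3)·0.000 - (-2)·0.000) / (-8) = 0.250
  x_2 = (-1 - (-1)·0.000 - (-3)·0.000) / (5) = -0.200
  x_3 = (3 - (4)·0.000 - (1)·0.000) / (9) = 0.333
Iteration 2:
  x_1 = (-2 - (3)·-0.200 - (-2)·0.333) / (-8) = 0.092
  x_2 = (-1 - (-1)·0.250 - (-3)·0.333) / (5) = 0.050
  x_3 = (3 - (4)·0.250 - (1)·-0.200) / (9) = 0.244
Change: (-0.158, 0.250, -0.089) → max |·| = 0.250

0.250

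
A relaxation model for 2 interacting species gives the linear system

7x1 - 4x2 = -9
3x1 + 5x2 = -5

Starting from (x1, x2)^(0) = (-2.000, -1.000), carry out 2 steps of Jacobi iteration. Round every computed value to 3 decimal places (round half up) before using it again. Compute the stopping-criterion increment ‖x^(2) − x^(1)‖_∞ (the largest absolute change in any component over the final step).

Iteration 1:
  x1 = (-9 - (-4)·-1.000) / (7) = -1.857
  x2 = (-5 - (3)·-2.000) / (5) = 0.200
Iteration 2:
  x1 = (-9 - (-4)·0.200) / (7) = -1.171
  x2 = (-5 - (3)·-1.857) / (5) = 0.114
Change: (0.686, -0.086) → max |·| = 0.686

0.686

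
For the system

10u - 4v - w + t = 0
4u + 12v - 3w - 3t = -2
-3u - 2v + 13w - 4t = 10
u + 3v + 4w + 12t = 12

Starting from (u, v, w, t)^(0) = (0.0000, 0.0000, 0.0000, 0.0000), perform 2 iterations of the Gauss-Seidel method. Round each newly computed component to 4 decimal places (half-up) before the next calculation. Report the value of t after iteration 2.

Iteration 1:
  u = (0 - (-4)·0.0000 - (-1)·0.0000 - (1)·0.0000) / (10) = 0.0000
  v = (-2 - (4)·0.0000 - (-3)·0.0000 - (-3)·0.0000) / (12) = -0.1667
  w = (10 - (-3)·0.0000 - (-2)·-0.1667 - (-4)·0.0000) / (13) = 0.7436
  t = (12 - (1)·0.0000 - (3)·-0.1667 - (4)·0.7436) / (12) = 0.7938
Iteration 2:
  u = (0 - (-4)·-0.1667 - (-1)·0.7436 - (1)·0.7938) / (10) = -0.0717
  v = (-2 - (4)·-0.0717 - (-3)·0.7436 - (-3)·0.7938) / (12) = 0.2416
  w = (10 - (-3)·-0.0717 - (-2)·0.2416 - (-4)·0.7938) / (13) = 1.0341
  t = (12 - (1)·-0.0717 - (3)·0.2416 - (4)·1.0341) / (12) = 0.6009

0.6009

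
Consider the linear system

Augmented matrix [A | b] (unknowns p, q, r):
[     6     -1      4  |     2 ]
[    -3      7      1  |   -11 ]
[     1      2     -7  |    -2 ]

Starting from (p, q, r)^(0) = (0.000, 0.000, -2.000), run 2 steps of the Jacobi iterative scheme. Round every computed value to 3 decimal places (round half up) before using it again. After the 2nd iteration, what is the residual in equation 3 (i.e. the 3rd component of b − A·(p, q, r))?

0.960

Iteration 1:
  p = (2 - (-1)·0.000 - (4)·-2.000) / (6) = 1.667
  q = (-11 - (-3)·0.000 - (1)·-2.000) / (7) = -1.286
  r = (-2 - (1)·0.000 - (2)·0.000) / (-7) = 0.286
Iteration 2:
  p = (2 - (-1)·-1.286 - (4)·0.286) / (6) = -0.072
  q = (-11 - (-3)·1.667 - (1)·0.286) / (7) = -0.898
  r = (-2 - (1)·1.667 - (2)·-1.286) / (-7) = 0.156
Residual b − A·x = (0.910, -5.086, 0.960)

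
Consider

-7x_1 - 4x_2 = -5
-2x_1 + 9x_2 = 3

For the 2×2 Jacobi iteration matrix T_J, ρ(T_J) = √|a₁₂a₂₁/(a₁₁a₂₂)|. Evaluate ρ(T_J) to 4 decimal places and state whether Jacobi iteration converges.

a₁₂a₂₁/(a₁₁a₂₂) = (-4)·(-2) / ((-7)·(9)) = -0.126984
ρ = √|-0.126984| = √0.126984 = 0.3563
ρ < 1, so Jacobi converges

0.3563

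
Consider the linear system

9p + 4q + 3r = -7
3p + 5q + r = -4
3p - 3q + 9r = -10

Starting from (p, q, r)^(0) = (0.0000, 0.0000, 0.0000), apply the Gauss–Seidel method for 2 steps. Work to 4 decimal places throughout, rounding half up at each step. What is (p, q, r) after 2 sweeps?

(-0.3087, -0.4222, -1.1489)

Iteration 1:
  p = (-7 - (4)·0.0000 - (3)·0.0000) / (9) = -0.7778
  q = (-4 - (3)·-0.7778 - (1)·0.0000) / (5) = -0.3333
  r = (-10 - (3)·-0.7778 - (-3)·-0.3333) / (9) = -0.9629
Iteration 2:
  p = (-7 - (4)·-0.3333 - (3)·-0.9629) / (9) = -0.3087
  q = (-4 - (3)·-0.3087 - (1)·-0.9629) / (5) = -0.4222
  r = (-10 - (3)·-0.3087 - (-3)·-0.4222) / (9) = -1.1489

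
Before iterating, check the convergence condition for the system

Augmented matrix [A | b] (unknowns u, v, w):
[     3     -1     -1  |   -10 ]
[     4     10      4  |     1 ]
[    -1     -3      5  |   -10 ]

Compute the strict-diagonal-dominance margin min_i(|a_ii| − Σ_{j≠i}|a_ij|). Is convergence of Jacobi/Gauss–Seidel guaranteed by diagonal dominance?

row 1: |3| − (1+1) = 1
row 2: |10| − (4+4) = 2
row 3: |5| − (1+3) = 1
minimum over rows = 1 → strictly diagonally dominant (convergence guaranteed)

1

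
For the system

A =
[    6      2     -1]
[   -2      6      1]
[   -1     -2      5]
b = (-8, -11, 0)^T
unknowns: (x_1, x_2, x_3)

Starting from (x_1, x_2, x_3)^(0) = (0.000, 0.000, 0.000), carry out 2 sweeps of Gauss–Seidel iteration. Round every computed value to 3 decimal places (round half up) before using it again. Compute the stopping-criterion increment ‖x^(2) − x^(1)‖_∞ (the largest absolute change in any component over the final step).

0.563

Iteration 1:
  x_1 = (-8 - (2)·0.000 - (-1)·0.000) / (6) = -1.333
  x_2 = (-11 - (-2)·-1.333 - (1)·0.000) / (6) = -2.278
  x_3 = (0 - (-1)·-1.333 - (-2)·-2.278) / (5) = -1.178
Iteration 2:
  x_1 = (-8 - (2)·-2.278 - (-1)·-1.178) / (6) = -0.770
  x_2 = (-11 - (-2)·-0.770 - (1)·-1.178) / (6) = -1.894
  x_3 = (0 - (-1)·-0.770 - (-2)·-1.894) / (5) = -0.912
Change: (0.563, 0.384, 0.266) → max |·| = 0.563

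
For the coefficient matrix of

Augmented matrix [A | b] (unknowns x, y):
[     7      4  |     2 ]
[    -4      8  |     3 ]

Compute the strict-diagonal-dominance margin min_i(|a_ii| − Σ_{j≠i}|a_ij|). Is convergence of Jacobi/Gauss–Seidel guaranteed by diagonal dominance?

row 1: |7| − (4) = 3
row 2: |8| − (4) = 4
minimum over rows = 3 → strictly diagonally dominant (convergence guaranteed)

3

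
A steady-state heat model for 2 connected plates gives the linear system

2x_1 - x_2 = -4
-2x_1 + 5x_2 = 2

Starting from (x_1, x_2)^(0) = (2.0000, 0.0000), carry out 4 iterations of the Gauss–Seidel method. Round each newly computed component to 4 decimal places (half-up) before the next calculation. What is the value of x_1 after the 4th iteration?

Iteration 1:
  x_1 = (-4 - (-1)·0.0000) / (2) = -2.0000
  x_2 = (2 - (-2)·-2.0000) / (5) = -0.4000
Iteration 2:
  x_1 = (-4 - (-1)·-0.4000) / (2) = -2.2000
  x_2 = (2 - (-2)·-2.2000) / (5) = -0.4800
Iteration 3:
  x_1 = (-4 - (-1)·-0.4800) / (2) = -2.2400
  x_2 = (2 - (-2)·-2.2400) / (5) = -0.4960
Iteration 4:
  x_1 = (-4 - (-1)·-0.4960) / (2) = -2.2480
  x_2 = (2 - (-2)·-2.2480) / (5) = -0.4992

-2.2480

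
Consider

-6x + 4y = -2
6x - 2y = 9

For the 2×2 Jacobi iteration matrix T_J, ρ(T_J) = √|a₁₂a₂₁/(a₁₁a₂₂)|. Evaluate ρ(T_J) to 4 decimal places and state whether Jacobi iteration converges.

1.4142

a₁₂a₂₁/(a₁₁a₂₂) = (4)·(6) / ((-6)·(-2)) = 2.000000
ρ = √|2.000000| = √2.000000 = 1.4142
ρ > 1, so Jacobi diverges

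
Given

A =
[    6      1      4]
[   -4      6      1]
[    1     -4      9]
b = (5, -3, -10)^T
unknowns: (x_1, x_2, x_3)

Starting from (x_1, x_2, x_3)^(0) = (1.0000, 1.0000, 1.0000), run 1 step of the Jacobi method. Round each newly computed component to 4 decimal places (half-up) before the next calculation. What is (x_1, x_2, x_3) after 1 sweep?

(0.0000, 0.0000, -0.7778)

Iteration 1:
  x_1 = (5 - (1)·1.0000 - (4)·1.0000) / (6) = 0.0000
  x_2 = (-3 - (-4)·1.0000 - (1)·1.0000) / (6) = 0.0000
  x_3 = (-10 - (1)·1.0000 - (-4)·1.0000) / (9) = -0.7778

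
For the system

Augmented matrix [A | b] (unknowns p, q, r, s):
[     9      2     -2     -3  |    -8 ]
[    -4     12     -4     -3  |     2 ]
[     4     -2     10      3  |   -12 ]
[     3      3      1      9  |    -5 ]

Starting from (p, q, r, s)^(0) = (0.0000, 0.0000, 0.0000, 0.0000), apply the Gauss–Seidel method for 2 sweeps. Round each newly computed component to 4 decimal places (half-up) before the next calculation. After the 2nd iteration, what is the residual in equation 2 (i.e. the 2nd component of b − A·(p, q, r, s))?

Iteration 1:
  p = (-8 - (2)·0.0000 - (-2)·0.0000 - (-3)·0.0000) / (9) = -0.8889
  q = (2 - (-4)·-0.8889 - (-4)·0.0000 - (-3)·0.0000) / (12) = -0.1296
  r = (-12 - (4)·-0.8889 - (-2)·-0.1296 - (3)·0.0000) / (10) = -0.8704
  s = (-5 - (3)·-0.8889 - (3)·-0.1296 - (1)·-0.8704) / (9) = -0.1193
Iteration 2:
  p = (-8 - (2)·-0.1296 - (-2)·-0.8704 - (-3)·-0.1193) / (9) = -1.0933
  q = (2 - (-4)·-1.0933 - (-4)·-0.8704 - (-3)·-0.1193) / (12) = -0.5177
  r = (-12 - (4)·-1.0933 - (-2)·-0.5177 - (3)·-0.1193) / (10) = -0.8304
  s = (-5 - (3)·-1.0933 - (3)·-0.5177 - (1)·-0.8304) / (9) = 0.0737
Residual b − A·x = (1.4354, 0.7387, -0.5793, 0.0001)

0.7387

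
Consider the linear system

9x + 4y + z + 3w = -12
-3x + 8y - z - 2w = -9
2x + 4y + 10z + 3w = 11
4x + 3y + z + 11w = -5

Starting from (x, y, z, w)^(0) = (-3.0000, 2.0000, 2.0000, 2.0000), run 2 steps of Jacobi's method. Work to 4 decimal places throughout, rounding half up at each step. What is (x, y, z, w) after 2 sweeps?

Iteration 1:
  x = (-12 - (4)·2.0000 - (1)·2.0000 - (3)·2.0000) / (9) = -3.1111
  y = (-9 - (-3)·-3.0000 - (-1)·2.0000 - (-2)·2.0000) / (8) = -1.5000
  z = (11 - (2)·-3.0000 - (4)·2.0000 - (3)·2.0000) / (10) = 0.3000
  w = (-5 - (4)·-3.0000 - (3)·2.0000 - (1)·2.0000) / (11) = -0.0909
Iteration 2:
  x = (-12 - (4)·-1.5000 - (1)·0.3000 - (3)·-0.0909) / (9) = -0.6697
  y = (-9 - (-3)·-3.1111 - (-1)·0.3000 - (-2)·-0.0909) / (8) = -2.2769
  z = (11 - (2)·-3.1111 - (4)·-1.5000 - (3)·-0.0909) / (10) = 2.3495
  w = (-5 - (4)·-3.1111 - (3)·-1.5000 - (1)·0.3000) / (11) = 1.0586

(-0.6697, -2.2769, 2.3495, 1.0586)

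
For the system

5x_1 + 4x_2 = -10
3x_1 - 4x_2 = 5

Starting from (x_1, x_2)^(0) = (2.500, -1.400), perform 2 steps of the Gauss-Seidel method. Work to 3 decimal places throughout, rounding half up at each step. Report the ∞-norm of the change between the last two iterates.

0.408

Iteration 1:
  x_1 = (-10 - (4)·-1.400) / (5) = -0.880
  x_2 = (5 - (3)·-0.880) / (-4) = -1.910
Iteration 2:
  x_1 = (-10 - (4)·-1.910) / (5) = -0.472
  x_2 = (5 - (3)·-0.472) / (-4) = -1.604
Change: (0.408, 0.306) → max |·| = 0.408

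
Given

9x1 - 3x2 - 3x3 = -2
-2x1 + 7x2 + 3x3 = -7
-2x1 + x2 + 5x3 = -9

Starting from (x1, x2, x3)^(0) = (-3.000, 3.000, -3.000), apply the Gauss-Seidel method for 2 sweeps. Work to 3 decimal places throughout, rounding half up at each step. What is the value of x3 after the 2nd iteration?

Iteration 1:
  x1 = (-2 - (-3)·3.000 - (-3)·-3.000) / (9) = -0.222
  x2 = (-7 - (-2)·-0.222 - (3)·-3.000) / (7) = 0.222
  x3 = (-9 - (-2)·-0.222 - (1)·0.222) / (5) = -1.933
Iteration 2:
  x1 = (-2 - (-3)·0.222 - (-3)·-1.933) / (9) = -0.793
  x2 = (-7 - (-2)·-0.793 - (3)·-1.933) / (7) = -0.398
  x3 = (-9 - (-2)·-0.793 - (1)·-0.398) / (5) = -2.038

-2.038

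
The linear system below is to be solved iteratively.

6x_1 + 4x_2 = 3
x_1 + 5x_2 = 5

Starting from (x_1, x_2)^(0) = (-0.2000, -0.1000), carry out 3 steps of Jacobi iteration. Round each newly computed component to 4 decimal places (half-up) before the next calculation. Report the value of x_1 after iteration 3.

-0.0911

Iteration 1:
  x_1 = (3 - (4)·-0.1000) / (6) = 0.5667
  x_2 = (5 - (1)·-0.2000) / (5) = 1.0400
Iteration 2:
  x_1 = (3 - (4)·1.0400) / (6) = -0.1933
  x_2 = (5 - (1)·0.5667) / (5) = 0.8867
Iteration 3:
  x_1 = (3 - (4)·0.8867) / (6) = -0.0911
  x_2 = (5 - (1)·-0.1933) / (5) = 1.0387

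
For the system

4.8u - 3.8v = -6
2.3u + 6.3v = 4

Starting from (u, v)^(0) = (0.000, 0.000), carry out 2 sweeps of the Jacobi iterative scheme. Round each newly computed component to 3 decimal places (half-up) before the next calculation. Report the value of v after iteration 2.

1.091

Iteration 1:
  u = (-6 - (-3.8)·0.000) / (4.8) = -1.250
  v = (4 - (2.3)·0.000) / (6.3) = 0.635
Iteration 2:
  u = (-6 - (-3.8)·0.635) / (4.8) = -0.747
  v = (4 - (2.3)·-1.250) / (6.3) = 1.091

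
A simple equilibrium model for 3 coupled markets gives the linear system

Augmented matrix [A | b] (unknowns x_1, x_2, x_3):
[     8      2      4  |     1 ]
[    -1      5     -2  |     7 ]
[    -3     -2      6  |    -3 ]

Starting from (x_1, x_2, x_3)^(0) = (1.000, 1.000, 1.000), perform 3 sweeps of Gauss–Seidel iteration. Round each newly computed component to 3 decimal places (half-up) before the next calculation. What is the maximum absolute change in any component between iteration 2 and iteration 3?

Iteration 1:
  x_1 = (1 - (2)·1.000 - (4)·1.000) / (8) = -0.625
  x_2 = (7 - (-1)·-0.625 - (-2)·1.000) / (5) = 1.675
  x_3 = (-3 - (-3)·-0.625 - (-2)·1.675) / (6) = -0.254
Iteration 2:
  x_1 = (1 - (2)·1.675 - (4)·-0.254) / (8) = -0.167
  x_2 = (7 - (-1)·-0.167 - (-2)·-0.254) / (5) = 1.265
  x_3 = (-3 - (-3)·-0.167 - (-2)·1.265) / (6) = -0.162
Iteration 3:
  x_1 = (1 - (2)·1.265 - (4)·-0.162) / (8) = -0.110
  x_2 = (7 - (-1)·-0.110 - (-2)·-0.162) / (5) = 1.313
  x_3 = (-3 - (-3)·-0.110 - (-2)·1.313) / (6) = -0.117
Change: (0.057, 0.048, 0.045) → max |·| = 0.057

0.057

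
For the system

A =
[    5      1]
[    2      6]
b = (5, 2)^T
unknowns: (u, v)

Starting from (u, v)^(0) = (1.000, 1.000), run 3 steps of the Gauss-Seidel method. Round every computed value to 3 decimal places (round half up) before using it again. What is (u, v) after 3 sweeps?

Iteration 1:
  u = (5 - (1)·1.000) / (5) = 0.800
  v = (2 - (2)·0.800) / (6) = 0.067
Iteration 2:
  u = (5 - (1)·0.067) / (5) = 0.987
  v = (2 - (2)·0.987) / (6) = 0.004
Iteration 3:
  u = (5 - (1)·0.004) / (5) = 0.999
  v = (2 - (2)·0.999) / (6) = 0.000

(0.999, 0.000)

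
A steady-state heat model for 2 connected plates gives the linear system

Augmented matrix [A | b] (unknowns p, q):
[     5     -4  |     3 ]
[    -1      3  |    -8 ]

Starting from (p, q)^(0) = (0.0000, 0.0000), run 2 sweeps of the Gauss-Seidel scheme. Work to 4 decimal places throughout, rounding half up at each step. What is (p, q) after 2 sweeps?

(-1.3734, -3.1245)

Iteration 1:
  p = (3 - (-4)·0.0000) / (5) = 0.6000
  q = (-8 - (-1)·0.6000) / (3) = -2.4667
Iteration 2:
  p = (3 - (-4)·-2.4667) / (5) = -1.3734
  q = (-8 - (-1)·-1.3734) / (3) = -3.1245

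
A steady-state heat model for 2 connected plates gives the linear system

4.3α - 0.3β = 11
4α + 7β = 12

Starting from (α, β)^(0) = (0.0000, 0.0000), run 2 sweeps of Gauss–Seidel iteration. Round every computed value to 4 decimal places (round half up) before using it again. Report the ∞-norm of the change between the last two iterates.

0.0177

Iteration 1:
  α = (11 - (-0.3)·0.0000) / (4.3) = 2.5581
  β = (12 - (4)·2.5581) / (7) = 0.2525
Iteration 2:
  α = (11 - (-0.3)·0.2525) / (4.3) = 2.5758
  β = (12 - (4)·2.5758) / (7) = 0.2424
Change: (0.0177, -0.0101) → max |·| = 0.0177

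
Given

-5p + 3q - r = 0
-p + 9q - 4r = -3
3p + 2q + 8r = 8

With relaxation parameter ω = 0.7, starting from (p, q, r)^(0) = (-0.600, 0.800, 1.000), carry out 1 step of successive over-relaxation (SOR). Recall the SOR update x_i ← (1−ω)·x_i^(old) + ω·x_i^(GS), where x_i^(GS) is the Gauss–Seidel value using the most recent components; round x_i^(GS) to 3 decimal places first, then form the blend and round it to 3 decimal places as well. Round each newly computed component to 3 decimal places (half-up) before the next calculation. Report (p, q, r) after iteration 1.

(0.016, 0.319, 0.940)

Iteration 1:
  p: GS value = (0 - (3)·0.800 - (-1)·1.000) / (-5) = 0.280;  p ← (1−ω)·-0.600 + ω·0.280 = 0.016
  q: GS value = (-3 - (-1)·0.016 - (-4)·1.000) / (9) = 0.113;  q ← (1−ω)·0.800 + ω·0.113 = 0.319
  r: GS value = (8 - (3)·0.016 - (2)·0.319) / (8) = 0.914;  r ← (1−ω)·1.000 + ω·0.914 = 0.940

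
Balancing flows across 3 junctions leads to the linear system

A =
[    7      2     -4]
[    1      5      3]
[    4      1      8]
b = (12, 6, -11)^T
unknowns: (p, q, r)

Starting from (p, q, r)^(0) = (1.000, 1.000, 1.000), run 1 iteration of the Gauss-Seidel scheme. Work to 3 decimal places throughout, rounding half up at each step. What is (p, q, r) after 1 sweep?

(2.000, 0.200, -2.400)

Iteration 1:
  p = (12 - (2)·1.000 - (-4)·1.000) / (7) = 2.000
  q = (6 - (1)·2.000 - (3)·1.000) / (5) = 0.200
  r = (-11 - (4)·2.000 - (1)·0.200) / (8) = -2.400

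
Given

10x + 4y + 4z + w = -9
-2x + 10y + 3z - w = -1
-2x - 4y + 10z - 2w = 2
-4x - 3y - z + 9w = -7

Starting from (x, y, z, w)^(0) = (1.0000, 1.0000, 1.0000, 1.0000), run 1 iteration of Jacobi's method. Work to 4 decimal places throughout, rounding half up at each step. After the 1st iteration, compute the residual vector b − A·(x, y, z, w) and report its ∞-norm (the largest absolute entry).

14.4999

Iteration 1:
  x = (-9 - (4)·1.0000 - (4)·1.0000 - (1)·1.0000) / (10) = -1.8000
  y = (-1 - (-2)·1.0000 - (3)·1.0000 - (-1)·1.0000) / (10) = -0.1000
  z = (2 - (-2)·1.0000 - (-4)·1.0000 - (-2)·1.0000) / (10) = 1.0000
  w = (-7 - (-4)·1.0000 - (-3)·1.0000 - (-1)·1.0000) / (9) = 0.1111
Residual b − A·x = (5.2889, -6.4889, -11.7778, -14.4999); ∞-norm = 14.4999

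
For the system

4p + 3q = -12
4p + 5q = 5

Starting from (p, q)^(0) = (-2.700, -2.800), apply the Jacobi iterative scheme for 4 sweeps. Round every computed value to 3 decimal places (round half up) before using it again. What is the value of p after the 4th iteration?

-6.972

Iteration 1:
  p = (-12 - (3)·-2.800) / (4) = -0.900
  q = (5 - (4)·-2.700) / (5) = 3.160
Iteration 2:
  p = (-12 - (3)·3.160) / (4) = -5.370
  q = (5 - (4)·-0.900) / (5) = 1.720
Iteration 3:
  p = (-12 - (3)·1.720) / (4) = -4.290
  q = (5 - (4)·-5.370) / (5) = 5.296
Iteration 4:
  p = (-12 - (3)·5.296) / (4) = -6.972
  q = (5 - (4)·-4.290) / (5) = 4.432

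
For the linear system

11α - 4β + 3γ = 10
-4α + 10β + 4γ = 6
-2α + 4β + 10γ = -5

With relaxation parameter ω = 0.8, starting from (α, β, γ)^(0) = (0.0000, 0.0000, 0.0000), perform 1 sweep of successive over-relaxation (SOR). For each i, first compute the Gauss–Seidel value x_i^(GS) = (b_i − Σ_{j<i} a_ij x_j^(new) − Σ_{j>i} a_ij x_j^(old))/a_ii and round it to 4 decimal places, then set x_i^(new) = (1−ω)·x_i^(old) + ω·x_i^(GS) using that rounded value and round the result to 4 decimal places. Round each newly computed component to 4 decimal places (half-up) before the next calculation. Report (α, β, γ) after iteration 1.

(0.7273, 0.7127, -0.5117)

Iteration 1:
  α: GS value = (10 - (-4)·0.0000 - (3)·0.0000) / (11) = 0.9091;  α ← (1−ω)·0.0000 + ω·0.9091 = 0.7273
  β: GS value = (6 - (-4)·0.7273 - (4)·0.0000) / (10) = 0.8909;  β ← (1−ω)·0.0000 + ω·0.8909 = 0.7127
  γ: GS value = (-5 - (-2)·0.7273 - (4)·0.7127) / (10) = -0.6396;  γ ← (1−ω)·0.0000 + ω·-0.6396 = -0.5117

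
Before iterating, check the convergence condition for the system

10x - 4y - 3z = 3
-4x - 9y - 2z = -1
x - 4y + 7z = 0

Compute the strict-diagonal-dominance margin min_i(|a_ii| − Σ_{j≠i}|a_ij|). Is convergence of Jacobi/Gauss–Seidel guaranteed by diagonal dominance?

2

row 1: |10| − (4+3) = 3
row 2: |-9| − (4+2) = 3
row 3: |7| − (1+4) = 2
minimum over rows = 2 → strictly diagonally dominant (convergence guaranteed)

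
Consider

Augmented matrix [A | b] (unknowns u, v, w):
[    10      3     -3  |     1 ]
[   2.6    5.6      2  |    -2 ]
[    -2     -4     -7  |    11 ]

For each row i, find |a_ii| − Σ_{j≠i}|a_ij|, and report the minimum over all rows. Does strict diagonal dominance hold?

row 1: |10| − (3+3) = 4
row 2: |5.6| − (2.6+2) = 1
row 3: |-7| − (2+4) = 1
minimum over rows = 1 → strictly diagonally dominant (convergence guaranteed)

1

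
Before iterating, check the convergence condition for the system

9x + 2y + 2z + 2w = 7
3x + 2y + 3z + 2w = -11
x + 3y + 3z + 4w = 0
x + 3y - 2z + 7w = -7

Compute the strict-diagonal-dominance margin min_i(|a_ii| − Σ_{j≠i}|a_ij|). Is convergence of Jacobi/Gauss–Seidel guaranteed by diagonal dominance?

-6

row 1: |9| − (2+2+2) = 3
row 2: |2| − (3+3+2) = -6
row 3: |3| − (1+3+4) = -5
row 4: |7| − (1+3+2) = 1
minimum over rows = -6 → not strictly diagonally dominant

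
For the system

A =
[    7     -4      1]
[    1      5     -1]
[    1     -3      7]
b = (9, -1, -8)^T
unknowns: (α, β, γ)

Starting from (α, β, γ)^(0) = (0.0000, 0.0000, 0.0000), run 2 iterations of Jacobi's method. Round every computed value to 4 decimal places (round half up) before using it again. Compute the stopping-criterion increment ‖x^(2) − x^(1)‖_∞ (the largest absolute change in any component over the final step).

0.4857

Iteration 1:
  α = (9 - (-4)·0.0000 - (1)·0.0000) / (7) = 1.2857
  β = (-1 - (1)·0.0000 - (-1)·0.0000) / (5) = -0.2000
  γ = (-8 - (1)·0.0000 - (-3)·0.0000) / (7) = -1.1429
Iteration 2:
  α = (9 - (-4)·-0.2000 - (1)·-1.1429) / (7) = 1.3347
  β = (-1 - (1)·1.2857 - (-1)·-1.1429) / (5) = -0.6857
  γ = (-8 - (1)·1.2857 - (-3)·-0.2000) / (7) = -1.4122
Change: (0.0490, -0.4857, -0.2693) → max |·| = 0.4857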